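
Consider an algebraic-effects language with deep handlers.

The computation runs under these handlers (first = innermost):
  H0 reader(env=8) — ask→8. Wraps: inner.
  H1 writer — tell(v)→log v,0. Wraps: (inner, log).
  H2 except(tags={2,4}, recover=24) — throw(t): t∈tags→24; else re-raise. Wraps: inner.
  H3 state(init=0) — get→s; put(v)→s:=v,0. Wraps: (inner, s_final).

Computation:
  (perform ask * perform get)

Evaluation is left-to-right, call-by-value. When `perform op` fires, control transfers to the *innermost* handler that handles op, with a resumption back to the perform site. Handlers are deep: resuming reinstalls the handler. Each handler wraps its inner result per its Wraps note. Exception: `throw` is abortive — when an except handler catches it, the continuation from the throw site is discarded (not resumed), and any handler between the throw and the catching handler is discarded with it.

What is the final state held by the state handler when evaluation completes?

Answer: 0

Evaluation trace:
ask @ H0 ⇒ 8
get @ H3 ⇒ 0
H0 returns 0
H1 returns (0, ())
H2 returns (0, ())
H3 returns ((0, ()), 0)
= ((0, ()), 0)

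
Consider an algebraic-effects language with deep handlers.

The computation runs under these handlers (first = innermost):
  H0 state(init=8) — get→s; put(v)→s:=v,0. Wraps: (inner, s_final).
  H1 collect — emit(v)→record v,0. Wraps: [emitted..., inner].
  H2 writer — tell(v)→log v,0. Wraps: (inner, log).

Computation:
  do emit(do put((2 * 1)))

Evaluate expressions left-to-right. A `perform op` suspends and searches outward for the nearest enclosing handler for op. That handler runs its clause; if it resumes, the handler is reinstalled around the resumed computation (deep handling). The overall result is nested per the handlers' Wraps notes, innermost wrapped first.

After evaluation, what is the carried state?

Answer: 2

Step-by-step:
put(2) @ H0 ⇒ s:=2
emit(0) @ H1 ⇒ out+=0
H0 returns (0, 2)
H1 returns [0, (0, 2)]
H2 returns ([0, (0, 2)], ())
= ([0, (0, 2)], ())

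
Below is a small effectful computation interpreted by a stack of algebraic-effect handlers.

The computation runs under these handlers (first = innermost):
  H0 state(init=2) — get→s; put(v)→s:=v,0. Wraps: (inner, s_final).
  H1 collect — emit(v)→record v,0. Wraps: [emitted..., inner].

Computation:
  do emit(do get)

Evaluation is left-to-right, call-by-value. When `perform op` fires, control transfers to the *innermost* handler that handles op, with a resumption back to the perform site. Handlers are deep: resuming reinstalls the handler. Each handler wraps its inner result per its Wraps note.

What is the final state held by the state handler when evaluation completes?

Answer: 2

Step-by-step:
get @ H0 ⇒ 2
emit(2) @ H1 ⇒ out+=2
H0 returns (0, 2)
H1 returns [2, (0, 2)]
= [2, (0, 2)]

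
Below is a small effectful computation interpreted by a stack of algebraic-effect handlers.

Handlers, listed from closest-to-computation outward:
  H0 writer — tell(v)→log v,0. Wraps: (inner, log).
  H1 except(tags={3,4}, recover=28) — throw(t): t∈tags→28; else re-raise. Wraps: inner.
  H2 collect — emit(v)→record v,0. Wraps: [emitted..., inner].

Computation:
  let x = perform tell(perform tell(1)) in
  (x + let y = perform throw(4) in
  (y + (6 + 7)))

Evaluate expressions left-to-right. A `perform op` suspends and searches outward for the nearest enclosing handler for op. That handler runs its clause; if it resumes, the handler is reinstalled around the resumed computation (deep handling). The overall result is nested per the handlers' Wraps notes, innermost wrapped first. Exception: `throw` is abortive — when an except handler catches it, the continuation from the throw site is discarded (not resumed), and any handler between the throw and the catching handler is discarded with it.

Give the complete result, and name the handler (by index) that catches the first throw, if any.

Step-by-step:
tell(1) @ H0 ⇒ log+=1
tell(0) @ H0 ⇒ log+=0
throw(4) @ H1 caught ⇒ 28
H2 returns [28]
= [28]

Answer: [28] ; first throw caught by: H1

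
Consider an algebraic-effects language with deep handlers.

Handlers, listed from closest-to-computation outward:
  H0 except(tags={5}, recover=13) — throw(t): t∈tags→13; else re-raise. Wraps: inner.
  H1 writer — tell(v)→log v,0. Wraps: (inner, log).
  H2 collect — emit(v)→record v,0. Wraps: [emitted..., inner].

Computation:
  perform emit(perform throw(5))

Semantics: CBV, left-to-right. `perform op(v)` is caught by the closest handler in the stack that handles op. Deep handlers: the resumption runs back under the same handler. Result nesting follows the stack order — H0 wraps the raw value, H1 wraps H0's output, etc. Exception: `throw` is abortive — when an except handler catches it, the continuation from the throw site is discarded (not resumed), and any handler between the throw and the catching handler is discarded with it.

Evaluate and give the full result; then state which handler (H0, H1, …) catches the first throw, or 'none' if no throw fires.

Working:
throw(5) @ H0 caught ⇒ 13
H1 returns (13, ())
H2 returns [(13, ())]
= [(13, ())]

Answer: [(13, ())] ; first throw caught by: H0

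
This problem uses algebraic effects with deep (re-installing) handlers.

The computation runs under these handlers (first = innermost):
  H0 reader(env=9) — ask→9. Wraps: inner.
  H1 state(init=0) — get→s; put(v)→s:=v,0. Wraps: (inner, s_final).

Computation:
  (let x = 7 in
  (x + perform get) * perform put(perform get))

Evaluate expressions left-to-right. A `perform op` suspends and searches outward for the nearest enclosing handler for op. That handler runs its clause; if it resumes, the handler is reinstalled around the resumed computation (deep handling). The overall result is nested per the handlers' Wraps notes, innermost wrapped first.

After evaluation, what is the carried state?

Step-by-step:
get @ H1 ⇒ 0
get @ H1 ⇒ 0
put(0) @ H1 ⇒ s:=0
H0 returns 0
H1 returns (0, 0)
= (0, 0)

Answer: 0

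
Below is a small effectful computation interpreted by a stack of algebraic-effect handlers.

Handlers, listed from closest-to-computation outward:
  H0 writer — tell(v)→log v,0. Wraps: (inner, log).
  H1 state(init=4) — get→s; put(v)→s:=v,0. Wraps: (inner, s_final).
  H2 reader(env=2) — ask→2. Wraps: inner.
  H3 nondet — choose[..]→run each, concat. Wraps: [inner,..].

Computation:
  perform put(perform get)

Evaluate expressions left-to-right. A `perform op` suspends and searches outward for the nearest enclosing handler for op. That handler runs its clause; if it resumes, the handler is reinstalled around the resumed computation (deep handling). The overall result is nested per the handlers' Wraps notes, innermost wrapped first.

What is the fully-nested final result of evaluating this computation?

Answer: [((0, ()), 4)]

Working:
get @ H1 ⇒ 4
put(4) @ H1 ⇒ s:=4
H0 returns (0, ())
H1 returns ((0, ()), 4)
H2 returns ((0, ()), 4)
H3 returns [((0, ()), 4)]
= [((0, ()), 4)]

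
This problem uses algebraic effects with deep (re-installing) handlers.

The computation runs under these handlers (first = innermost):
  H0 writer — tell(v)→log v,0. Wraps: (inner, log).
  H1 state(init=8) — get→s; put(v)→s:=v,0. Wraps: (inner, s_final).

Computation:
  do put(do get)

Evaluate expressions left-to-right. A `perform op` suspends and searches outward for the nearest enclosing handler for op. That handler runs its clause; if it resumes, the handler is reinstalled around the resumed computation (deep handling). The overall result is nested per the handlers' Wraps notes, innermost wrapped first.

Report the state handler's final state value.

Evaluation trace:
get @ H1 ⇒ 8
put(8) @ H1 ⇒ s:=8
H0 returns (0, ())
H1 returns ((0, ()), 8)
= ((0, ()), 8)

Answer: 8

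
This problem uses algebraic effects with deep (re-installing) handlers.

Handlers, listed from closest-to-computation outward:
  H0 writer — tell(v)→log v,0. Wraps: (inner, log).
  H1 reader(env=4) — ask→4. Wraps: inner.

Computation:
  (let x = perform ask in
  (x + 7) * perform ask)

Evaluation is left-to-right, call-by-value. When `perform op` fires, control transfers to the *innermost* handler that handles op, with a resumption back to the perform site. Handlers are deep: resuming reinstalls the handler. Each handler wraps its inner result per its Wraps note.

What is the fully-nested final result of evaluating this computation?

Working:
ask @ H1 ⇒ 4
ask @ H1 ⇒ 4
H0 returns (44, ())
H1 returns (44, ())
= (44, ())

Answer: (44, ())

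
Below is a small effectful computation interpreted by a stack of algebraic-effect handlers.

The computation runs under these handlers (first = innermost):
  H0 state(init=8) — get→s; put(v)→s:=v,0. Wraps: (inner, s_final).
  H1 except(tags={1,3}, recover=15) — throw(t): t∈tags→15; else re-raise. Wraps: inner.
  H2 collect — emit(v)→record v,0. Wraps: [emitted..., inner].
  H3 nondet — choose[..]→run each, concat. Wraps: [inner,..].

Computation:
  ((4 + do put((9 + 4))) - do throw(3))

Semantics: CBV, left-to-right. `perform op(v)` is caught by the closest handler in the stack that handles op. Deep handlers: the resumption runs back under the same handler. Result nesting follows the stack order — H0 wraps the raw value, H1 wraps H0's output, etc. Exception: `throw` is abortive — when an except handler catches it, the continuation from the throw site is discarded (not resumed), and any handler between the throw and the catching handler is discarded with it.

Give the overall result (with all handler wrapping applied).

Working:
put(13) @ H0 ⇒ s:=13
throw(3) @ H1 caught ⇒ 15
H2 returns [15]
H3 returns [[15]]
= [[15]]

Answer: [[15]]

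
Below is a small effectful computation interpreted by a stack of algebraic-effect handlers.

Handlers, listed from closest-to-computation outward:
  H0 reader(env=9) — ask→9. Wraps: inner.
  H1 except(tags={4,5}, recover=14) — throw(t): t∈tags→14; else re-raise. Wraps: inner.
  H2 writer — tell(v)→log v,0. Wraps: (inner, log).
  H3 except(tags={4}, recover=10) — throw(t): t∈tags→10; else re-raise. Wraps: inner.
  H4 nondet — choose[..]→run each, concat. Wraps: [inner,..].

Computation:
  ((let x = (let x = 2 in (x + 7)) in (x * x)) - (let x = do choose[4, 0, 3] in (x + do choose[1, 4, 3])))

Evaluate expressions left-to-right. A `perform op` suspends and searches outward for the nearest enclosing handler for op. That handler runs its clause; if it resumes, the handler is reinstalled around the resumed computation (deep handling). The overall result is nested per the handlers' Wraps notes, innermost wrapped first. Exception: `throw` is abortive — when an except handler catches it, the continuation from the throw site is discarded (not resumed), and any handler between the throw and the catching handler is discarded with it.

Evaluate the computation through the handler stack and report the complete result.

Answer: [(76, ()), (73, ()), (74, ()), (80, ()), (77, ()), (78, ()), (77, ()), (74, ()), (75, ())]

Working:
choose[4, 0, 3] @ H4
  branch[0] choose=4:
    choose[1, 4, 3] @ H4
      branch[0] choose=1:
        H0 returns 76
        H1 returns 76
        H2 returns (76, ())
        H3 returns (76, ())
        H4 returns [(76, ())]
      branch[1] choose=4:
        H0 returns 73
        H1 returns 73
        H2 returns (73, ())
        H3 returns (73, ())
        H4 returns [(73, ())]
      branch[2] choose=3:
        H0 returns 74
        H1 returns 74
        H2 returns (74, ())
        H3 returns (74, ())
        H4 returns [(74, ())]
  branch[1] choose=0:
    choose[1, 4, 3] @ H4
      branch[0] choose=1:
        H0 returns 80
        H1 returns 80
        H2 returns (80, ())
        H3 returns (80, ())
        H4 returns [(80, ())]
      branch[1] choose=4:
        H0 returns 77
        H1 returns 77
        H2 returns (77, ())
        H3 returns (77, ())
        H4 returns [(77, ())]
      branch[2] choose=3:
        H0 returns 78
        H1 returns 78
        H2 returns (78, ())
        H3 returns (78, ())
        H4 returns [(78, ())]
  branch[2] choose=3:
    choose[1, 4, 3] @ H4
      branch[0] choose=1:
        H0 returns 77
        H1 returns 77
        H2 returns (77, ())
        H3 returns (77, ())
        H4 returns [(77, ())]
      branch[1] choose=4:
        H0 returns 74
        H1 returns 74
        H2 returns (74, ())
        H3 returns (74, ())
        H4 returns [(74, ())]
      branch[2] choose=3:
        H0 returns 75
        H1 returns 75
        H2 returns (75, ())
        H3 returns (75, ())
        H4 returns [(75, ())]
= [(76, ()), (73, ()), (74, ()), (80, ()), (77, ()), (78, ()), (77, ()), (74, ()), (75, ())]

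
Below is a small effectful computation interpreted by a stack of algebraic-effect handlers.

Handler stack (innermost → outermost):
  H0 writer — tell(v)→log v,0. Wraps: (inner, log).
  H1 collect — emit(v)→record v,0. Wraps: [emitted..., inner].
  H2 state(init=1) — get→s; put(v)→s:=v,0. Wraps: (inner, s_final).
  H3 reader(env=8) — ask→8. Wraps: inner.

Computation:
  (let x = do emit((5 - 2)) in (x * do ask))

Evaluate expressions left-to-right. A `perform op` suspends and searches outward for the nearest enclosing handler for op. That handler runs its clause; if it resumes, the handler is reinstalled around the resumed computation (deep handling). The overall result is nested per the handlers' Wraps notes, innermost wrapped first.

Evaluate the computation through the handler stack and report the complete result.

Step-by-step:
emit(3) @ H1 ⇒ out+=3
ask @ H3 ⇒ 8
H0 returns (0, ())
H1 returns [3, (0, ())]
H2 returns ([3, (0, ())], 1)
H3 returns ([3, (0, ())], 1)
= ([3, (0, ())], 1)

Answer: ([3, (0, ())], 1)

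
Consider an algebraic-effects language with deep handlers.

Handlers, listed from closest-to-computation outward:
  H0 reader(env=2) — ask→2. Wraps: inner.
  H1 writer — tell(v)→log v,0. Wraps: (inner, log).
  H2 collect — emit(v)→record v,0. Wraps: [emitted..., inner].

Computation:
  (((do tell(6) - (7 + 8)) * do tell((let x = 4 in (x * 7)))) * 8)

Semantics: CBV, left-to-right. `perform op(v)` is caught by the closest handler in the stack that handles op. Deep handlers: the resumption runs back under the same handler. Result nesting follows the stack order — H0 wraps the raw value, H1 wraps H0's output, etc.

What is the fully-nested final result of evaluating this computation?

Step-by-step:
tell(6) @ H1 ⇒ log+=6
tell(28) @ H1 ⇒ log+=28
H0 returns 0
H1 returns (0, (6, 28))
H2 returns [(0, (6, 28))]
= [(0, (6, 28))]

Answer: [(0, (6, 28))]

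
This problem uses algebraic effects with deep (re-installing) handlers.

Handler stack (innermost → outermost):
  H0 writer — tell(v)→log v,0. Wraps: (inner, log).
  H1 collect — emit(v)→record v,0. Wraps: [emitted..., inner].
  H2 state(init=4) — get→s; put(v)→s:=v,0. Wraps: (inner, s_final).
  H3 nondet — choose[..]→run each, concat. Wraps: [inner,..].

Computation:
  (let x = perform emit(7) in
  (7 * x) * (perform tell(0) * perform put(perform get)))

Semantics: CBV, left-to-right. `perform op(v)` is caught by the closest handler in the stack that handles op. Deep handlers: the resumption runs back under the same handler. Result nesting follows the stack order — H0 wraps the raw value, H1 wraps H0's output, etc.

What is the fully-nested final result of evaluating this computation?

Step-by-step:
emit(7) @ H1 ⇒ out+=7
tell(0) @ H0 ⇒ log+=0
get @ H2 ⇒ 4
put(4) @ H2 ⇒ s:=4
H0 returns (0, (0))
H1 returns [7, (0, (0))]
H2 returns ([7, (0, (0))], 4)
H3 returns [([7, (0, (0))], 4)]
= [([7, (0, (0))], 4)]

Answer: [([7, (0, (0))], 4)]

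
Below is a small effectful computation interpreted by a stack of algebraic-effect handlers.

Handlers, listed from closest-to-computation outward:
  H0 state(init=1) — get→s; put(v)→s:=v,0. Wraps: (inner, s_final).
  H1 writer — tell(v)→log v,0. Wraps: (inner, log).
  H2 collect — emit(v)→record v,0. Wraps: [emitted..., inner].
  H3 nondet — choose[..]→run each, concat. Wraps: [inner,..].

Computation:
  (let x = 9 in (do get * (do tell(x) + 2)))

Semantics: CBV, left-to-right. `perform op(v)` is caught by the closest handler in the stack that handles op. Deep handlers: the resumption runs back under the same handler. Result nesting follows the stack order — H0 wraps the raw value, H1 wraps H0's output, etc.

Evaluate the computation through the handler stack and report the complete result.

Answer: [[((2, 1), (9))]]

Working:
get @ H0 ⇒ 1
tell(9) @ H1 ⇒ log+=9
H0 returns (2, 1)
H1 returns ((2, 1), (9))
H2 returns [((2, 1), (9))]
H3 returns [[((2, 1), (9))]]
= [[((2, 1), (9))]]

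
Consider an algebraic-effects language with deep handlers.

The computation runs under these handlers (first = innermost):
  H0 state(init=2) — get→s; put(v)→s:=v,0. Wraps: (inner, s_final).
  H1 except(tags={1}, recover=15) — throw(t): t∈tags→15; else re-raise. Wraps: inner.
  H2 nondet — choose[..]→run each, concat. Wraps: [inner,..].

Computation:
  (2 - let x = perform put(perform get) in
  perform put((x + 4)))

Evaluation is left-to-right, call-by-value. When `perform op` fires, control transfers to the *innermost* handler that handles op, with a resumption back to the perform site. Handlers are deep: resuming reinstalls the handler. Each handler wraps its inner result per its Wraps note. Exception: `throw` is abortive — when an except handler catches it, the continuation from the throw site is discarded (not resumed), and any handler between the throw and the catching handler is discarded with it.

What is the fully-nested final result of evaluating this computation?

Evaluation trace:
get @ H0 ⇒ 2
put(2) @ H0 ⇒ s:=2
put(4) @ H0 ⇒ s:=4
H0 returns (2, 4)
H1 returns (2, 4)
H2 returns [(2, 4)]
= [(2, 4)]

Answer: [(2, 4)]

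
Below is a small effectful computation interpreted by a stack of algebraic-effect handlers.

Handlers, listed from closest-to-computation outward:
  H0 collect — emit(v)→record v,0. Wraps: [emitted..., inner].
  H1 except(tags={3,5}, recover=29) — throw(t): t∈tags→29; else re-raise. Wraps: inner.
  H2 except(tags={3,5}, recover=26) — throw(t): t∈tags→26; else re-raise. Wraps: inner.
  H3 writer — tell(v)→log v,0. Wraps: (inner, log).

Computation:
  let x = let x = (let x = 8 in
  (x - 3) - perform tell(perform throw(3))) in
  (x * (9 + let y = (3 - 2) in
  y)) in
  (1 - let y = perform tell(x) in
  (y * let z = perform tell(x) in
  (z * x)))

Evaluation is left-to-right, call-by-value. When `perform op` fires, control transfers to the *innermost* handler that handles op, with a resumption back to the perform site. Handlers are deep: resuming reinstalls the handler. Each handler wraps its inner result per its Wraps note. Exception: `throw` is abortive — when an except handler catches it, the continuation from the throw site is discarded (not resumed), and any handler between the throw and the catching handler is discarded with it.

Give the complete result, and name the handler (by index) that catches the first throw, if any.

Working:
throw(3) @ H1 caught ⇒ 29
H2 returns 29
H3 returns (29, ())
= (29, ())

Answer: (29, ()) ; first throw caught by: H1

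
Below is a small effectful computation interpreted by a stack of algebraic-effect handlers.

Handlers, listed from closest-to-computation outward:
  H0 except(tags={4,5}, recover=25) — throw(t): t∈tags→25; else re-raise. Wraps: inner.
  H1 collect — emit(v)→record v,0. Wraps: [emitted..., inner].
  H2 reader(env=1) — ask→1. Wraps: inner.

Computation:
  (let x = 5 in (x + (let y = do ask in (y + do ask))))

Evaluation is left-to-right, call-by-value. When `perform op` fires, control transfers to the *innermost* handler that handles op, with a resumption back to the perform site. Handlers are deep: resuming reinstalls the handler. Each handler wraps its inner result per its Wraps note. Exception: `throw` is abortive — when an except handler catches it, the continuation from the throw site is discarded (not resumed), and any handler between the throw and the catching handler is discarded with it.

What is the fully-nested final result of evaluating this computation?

Answer: [7]

Step-by-step:
ask @ H2 ⇒ 1
ask @ H2 ⇒ 1
H0 returns 7
H1 returns [7]
H2 returns [7]
= [7]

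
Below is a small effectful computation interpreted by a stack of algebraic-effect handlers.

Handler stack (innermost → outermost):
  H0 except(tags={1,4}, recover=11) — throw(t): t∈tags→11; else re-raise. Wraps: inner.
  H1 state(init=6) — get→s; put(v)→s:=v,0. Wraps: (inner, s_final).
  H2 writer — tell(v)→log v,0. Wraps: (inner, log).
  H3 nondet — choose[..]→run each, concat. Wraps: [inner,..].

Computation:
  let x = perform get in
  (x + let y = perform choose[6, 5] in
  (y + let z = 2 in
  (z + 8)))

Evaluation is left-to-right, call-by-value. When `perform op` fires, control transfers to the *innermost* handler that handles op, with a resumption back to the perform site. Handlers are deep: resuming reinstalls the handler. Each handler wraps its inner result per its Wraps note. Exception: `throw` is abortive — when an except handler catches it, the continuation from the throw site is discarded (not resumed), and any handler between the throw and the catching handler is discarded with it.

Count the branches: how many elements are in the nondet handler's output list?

Answer: 2

Evaluation trace:
get @ H1 ⇒ 6
choose[6, 5] @ H3
  branch[0] choose=6:
    H0 returns 22
    H1 returns (22, 6)
    H2 returns ((22, 6), ())
    H3 returns [((22, 6), ())]
  branch[1] choose=5:
    H0 returns 21
    H1 returns (21, 6)
    H2 returns ((21, 6), ())
    H3 returns [((21, 6), ())]
= [((22, 6), ()), ((21, 6), ())]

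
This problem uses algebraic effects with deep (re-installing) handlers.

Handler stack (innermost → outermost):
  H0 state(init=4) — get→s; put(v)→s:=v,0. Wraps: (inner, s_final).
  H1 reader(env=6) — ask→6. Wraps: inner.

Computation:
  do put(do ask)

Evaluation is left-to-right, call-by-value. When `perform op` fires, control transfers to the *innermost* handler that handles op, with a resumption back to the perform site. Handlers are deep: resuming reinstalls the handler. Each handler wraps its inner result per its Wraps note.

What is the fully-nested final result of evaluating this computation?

Working:
ask @ H1 ⇒ 6
put(6) @ H0 ⇒ s:=6
H0 returns (0, 6)
H1 returns (0, 6)
= (0, 6)

Answer: (0, 6)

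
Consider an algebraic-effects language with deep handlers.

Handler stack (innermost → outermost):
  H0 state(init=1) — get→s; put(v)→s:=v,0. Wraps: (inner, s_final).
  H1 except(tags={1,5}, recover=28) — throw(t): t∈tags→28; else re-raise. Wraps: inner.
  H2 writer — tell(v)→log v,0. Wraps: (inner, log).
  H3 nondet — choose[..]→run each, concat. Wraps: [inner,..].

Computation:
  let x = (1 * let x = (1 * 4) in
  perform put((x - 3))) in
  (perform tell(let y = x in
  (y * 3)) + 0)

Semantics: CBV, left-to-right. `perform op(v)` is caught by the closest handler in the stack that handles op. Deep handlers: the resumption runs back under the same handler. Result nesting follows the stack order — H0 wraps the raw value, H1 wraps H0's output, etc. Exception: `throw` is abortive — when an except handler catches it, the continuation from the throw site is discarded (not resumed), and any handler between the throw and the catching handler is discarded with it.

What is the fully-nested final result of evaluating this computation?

Answer: [((0, 1), (0))]

Step-by-step:
put(1) @ H0 ⇒ s:=1
tell(0) @ H2 ⇒ log+=0
H0 returns (0, 1)
H1 returns (0, 1)
H2 returns ((0, 1), (0))
H3 returns [((0, 1), (0))]
= [((0, 1), (0))]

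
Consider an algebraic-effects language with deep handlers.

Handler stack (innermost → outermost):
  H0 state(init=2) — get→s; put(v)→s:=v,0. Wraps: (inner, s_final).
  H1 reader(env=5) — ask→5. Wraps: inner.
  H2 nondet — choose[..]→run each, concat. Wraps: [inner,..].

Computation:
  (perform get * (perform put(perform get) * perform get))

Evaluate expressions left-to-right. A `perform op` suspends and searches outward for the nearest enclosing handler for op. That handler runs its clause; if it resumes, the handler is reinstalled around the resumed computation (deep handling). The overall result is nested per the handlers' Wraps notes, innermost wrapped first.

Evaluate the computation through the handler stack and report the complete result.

Working:
get @ H0 ⇒ 2
get @ H0 ⇒ 2
put(2) @ H0 ⇒ s:=2
get @ H0 ⇒ 2
H0 returns (0, 2)
H1 returns (0, 2)
H2 returns [(0, 2)]
= [(0, 2)]

Answer: [(0, 2)]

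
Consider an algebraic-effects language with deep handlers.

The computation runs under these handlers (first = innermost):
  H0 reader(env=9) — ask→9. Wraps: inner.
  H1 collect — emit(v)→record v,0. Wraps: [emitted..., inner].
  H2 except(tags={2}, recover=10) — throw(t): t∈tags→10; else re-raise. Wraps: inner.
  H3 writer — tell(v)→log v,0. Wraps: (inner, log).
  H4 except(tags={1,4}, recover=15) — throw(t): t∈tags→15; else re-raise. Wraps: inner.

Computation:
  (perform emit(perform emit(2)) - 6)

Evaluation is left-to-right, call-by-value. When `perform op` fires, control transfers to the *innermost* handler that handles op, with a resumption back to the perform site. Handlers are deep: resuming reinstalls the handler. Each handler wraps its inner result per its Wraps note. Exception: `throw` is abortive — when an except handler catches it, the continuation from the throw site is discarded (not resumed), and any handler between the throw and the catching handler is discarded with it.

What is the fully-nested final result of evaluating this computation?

Evaluation trace:
emit(2) @ H1 ⇒ out+=2
emit(0) @ H1 ⇒ out+=0
H0 returns -6
H1 returns [2, 0, -6]
H2 returns [2, 0, -6]
H3 returns ([2, 0, -6], ())
H4 returns ([2, 0, -6], ())
= ([2, 0, -6], ())

Answer: ([2, 0, -6], ())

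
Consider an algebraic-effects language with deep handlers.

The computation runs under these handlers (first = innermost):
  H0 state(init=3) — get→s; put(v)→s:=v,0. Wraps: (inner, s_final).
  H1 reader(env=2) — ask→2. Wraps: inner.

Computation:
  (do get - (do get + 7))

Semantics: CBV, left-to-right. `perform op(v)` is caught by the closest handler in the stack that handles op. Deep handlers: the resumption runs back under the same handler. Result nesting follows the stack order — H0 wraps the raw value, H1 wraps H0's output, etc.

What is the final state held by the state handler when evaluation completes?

Answer: 3

Working:
get @ H0 ⇒ 3
get @ H0 ⇒ 3
H0 returns (-7, 3)
H1 returns (-7, 3)
= (-7, 3)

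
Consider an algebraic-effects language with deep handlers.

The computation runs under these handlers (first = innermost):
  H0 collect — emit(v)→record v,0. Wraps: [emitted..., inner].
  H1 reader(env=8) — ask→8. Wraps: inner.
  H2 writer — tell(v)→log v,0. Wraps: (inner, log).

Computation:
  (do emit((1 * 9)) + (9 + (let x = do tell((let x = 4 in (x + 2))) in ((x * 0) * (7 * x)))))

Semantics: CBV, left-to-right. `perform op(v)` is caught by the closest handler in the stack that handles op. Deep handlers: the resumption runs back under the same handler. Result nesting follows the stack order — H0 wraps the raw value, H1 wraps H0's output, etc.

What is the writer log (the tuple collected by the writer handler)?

Answer: (6)

Step-by-step:
emit(9) @ H0 ⇒ out+=9
tell(6) @ H2 ⇒ log+=6
H0 returns [9, 9]
H1 returns [9, 9]
H2 returns ([9, 9], (6))
= ([9, 9], (6))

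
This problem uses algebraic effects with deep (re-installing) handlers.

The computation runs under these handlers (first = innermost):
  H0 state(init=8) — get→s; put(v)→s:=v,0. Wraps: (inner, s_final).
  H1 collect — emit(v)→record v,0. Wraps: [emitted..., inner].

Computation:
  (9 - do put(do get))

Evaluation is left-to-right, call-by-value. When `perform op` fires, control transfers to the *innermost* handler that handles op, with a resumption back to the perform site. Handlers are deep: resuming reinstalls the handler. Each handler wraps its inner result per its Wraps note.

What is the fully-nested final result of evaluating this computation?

Answer: [(9, 8)]

Evaluation trace:
get @ H0 ⇒ 8
put(8) @ H0 ⇒ s:=8
H0 returns (9, 8)
H1 returns [(9, 8)]
= [(9, 8)]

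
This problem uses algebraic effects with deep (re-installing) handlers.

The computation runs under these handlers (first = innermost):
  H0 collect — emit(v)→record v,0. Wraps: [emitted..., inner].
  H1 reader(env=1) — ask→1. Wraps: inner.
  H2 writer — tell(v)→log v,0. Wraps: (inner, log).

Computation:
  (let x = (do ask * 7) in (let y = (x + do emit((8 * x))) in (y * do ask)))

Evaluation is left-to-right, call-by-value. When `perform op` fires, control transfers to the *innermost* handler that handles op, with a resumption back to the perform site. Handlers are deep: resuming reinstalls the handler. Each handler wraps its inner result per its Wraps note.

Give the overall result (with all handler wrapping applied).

Evaluation trace:
ask @ H1 ⇒ 1
emit(56) @ H0 ⇒ out+=56
ask @ H1 ⇒ 1
H0 returns [56, 7]
H1 returns [56, 7]
H2 returns ([56, 7], ())
= ([56, 7], ())

Answer: ([56, 7], ())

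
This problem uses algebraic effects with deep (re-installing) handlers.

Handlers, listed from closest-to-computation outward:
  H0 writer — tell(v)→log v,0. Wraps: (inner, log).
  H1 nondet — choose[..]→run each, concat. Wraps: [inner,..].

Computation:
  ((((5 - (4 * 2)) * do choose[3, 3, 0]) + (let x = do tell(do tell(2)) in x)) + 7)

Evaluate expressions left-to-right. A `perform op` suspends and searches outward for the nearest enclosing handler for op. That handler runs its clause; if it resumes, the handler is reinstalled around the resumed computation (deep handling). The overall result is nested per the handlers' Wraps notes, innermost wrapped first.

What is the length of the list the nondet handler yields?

Answer: 3

Working:
choose[3, 3, 0] @ H1
  branch[0] choose=3:
    tell(2) @ H0 ⇒ log+=2
    tell(0) @ H0 ⇒ log+=0
    H0 returns (-2, (2, 0))
    H1 returns [(-2, (2, 0))]
  branch[1] choose=3:
    tell(2) @ H0 ⇒ log+=2
    tell(0) @ H0 ⇒ log+=0
    H0 returns (-2, (2, 0))
    H1 returns [(-2, (2, 0))]
  branch[2] choose=0:
    tell(2) @ H0 ⇒ log+=2
    tell(0) @ H0 ⇒ log+=0
    H0 returns (7, (2, 0))
    H1 returns [(7, (2, 0))]
= [(-2, (2, 0)), (-2, (2, 0)), (7, (2, 0))]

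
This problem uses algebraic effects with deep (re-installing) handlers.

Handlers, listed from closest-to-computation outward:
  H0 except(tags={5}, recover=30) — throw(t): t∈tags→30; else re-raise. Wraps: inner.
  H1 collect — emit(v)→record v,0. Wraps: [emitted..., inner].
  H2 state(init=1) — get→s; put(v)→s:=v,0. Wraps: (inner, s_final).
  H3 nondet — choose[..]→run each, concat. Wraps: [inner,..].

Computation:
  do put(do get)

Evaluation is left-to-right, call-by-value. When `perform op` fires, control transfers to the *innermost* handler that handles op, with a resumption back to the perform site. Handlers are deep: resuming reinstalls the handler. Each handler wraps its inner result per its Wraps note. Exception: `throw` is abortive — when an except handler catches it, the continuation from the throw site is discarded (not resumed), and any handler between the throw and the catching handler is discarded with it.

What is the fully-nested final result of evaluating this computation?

Working:
get @ H2 ⇒ 1
put(1) @ H2 ⇒ s:=1
H0 returns 0
H1 returns [0]
H2 returns ([0], 1)
H3 returns [([0], 1)]
= [([0], 1)]

Answer: [([0], 1)]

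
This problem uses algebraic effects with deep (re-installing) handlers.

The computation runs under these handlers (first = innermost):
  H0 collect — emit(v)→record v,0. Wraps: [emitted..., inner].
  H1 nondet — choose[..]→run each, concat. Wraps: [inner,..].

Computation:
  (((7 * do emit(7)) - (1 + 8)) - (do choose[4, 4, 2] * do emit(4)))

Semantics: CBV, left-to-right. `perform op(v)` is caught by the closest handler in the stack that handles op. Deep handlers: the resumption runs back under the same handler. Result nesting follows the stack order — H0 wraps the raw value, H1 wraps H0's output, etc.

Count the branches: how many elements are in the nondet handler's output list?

Answer: 3

Evaluation trace:
emit(7) @ H0 ⇒ out+=7
choose[4, 4, 2] @ H1
  branch[0] choose=4:
    emit(4) @ H0 ⇒ out+=4
    H0 returns [7, 4, -9]
    H1 returns [[7, 4, -9]]
  branch[1] choose=4:
    emit(4) @ H0 ⇒ out+=4
    H0 returns [7, 4, -9]
    H1 returns [[7, 4, -9]]
  branch[2] choose=2:
    emit(4) @ H0 ⇒ out+=4
    H0 returns [7, 4, -9]
    H1 returns [[7, 4, -9]]
= [[7, 4, -9], [7, 4, -9], [7, 4, -9]]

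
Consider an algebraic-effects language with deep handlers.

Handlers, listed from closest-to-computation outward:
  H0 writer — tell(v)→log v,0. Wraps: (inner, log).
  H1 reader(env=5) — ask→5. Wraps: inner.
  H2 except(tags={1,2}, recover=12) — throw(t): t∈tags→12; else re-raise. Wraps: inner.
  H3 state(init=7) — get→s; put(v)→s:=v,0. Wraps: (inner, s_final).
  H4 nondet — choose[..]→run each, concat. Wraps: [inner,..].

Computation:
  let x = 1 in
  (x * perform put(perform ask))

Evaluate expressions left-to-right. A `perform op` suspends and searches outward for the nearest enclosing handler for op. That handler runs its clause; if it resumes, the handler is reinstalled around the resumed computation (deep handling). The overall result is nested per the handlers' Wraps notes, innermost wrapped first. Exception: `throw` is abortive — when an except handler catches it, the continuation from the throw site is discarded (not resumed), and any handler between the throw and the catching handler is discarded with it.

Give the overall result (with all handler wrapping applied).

Answer: [((0, ()), 5)]

Step-by-step:
ask @ H1 ⇒ 5
put(5) @ H3 ⇒ s:=5
H0 returns (0, ())
H1 returns (0, ())
H2 returns (0, ())
H3 returns ((0, ()), 5)
H4 returns [((0, ()), 5)]
= [((0, ()), 5)]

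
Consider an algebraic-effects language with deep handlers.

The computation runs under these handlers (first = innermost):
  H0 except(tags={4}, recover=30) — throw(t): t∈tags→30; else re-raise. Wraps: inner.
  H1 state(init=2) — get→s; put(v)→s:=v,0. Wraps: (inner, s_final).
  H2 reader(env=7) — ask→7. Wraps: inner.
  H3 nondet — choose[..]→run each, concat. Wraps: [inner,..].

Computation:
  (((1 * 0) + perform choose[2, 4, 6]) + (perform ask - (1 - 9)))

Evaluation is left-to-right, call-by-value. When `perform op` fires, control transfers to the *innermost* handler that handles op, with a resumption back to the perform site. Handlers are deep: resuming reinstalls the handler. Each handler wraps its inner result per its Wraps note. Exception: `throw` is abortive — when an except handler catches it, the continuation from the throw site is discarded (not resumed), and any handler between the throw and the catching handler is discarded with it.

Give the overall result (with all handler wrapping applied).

Step-by-step:
choose[2, 4, 6] @ H3
  branch[0] choose=2:
    ask @ H2 ⇒ 7
    H0 returns 17
    H1 returns (17, 2)
    H2 returns (17, 2)
    H3 returns [(17, 2)]
  branch[1] choose=4:
    ask @ H2 ⇒ 7
    H0 returns 19
    H1 returns (19, 2)
    H2 returns (19, 2)
    H3 returns [(19, 2)]
  branch[2] choose=6:
    ask @ H2 ⇒ 7
    H0 returns 21
    H1 returns (21, 2)
    H2 returns (21, 2)
    H3 returns [(21, 2)]
= [(17, 2), (19, 2), (21, 2)]

Answer: [(17, 2), (19, 2), (21, 2)]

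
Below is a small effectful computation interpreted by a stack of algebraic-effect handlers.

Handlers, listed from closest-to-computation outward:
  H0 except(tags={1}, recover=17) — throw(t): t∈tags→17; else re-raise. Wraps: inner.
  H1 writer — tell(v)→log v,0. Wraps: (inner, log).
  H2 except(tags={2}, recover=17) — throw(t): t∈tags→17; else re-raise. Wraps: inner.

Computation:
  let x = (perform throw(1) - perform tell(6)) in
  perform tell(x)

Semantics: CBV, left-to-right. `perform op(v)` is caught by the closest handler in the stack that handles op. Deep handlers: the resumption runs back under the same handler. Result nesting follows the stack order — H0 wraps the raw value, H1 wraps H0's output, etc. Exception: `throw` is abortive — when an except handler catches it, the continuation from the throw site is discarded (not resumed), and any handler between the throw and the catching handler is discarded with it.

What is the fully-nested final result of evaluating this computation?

Answer: (17, ())

Step-by-step:
throw(1) @ H0 caught ⇒ 17
H1 returns (17, ())
H2 returns (17, ())
= (17, ())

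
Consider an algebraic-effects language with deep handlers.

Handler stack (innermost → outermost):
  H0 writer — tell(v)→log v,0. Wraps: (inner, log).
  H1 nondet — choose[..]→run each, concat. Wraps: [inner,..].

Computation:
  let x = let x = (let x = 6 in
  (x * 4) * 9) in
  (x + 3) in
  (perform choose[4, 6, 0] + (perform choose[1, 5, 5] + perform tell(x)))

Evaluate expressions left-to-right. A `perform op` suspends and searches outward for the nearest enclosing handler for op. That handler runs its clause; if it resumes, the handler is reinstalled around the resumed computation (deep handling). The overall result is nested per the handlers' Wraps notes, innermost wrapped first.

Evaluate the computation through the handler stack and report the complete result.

Step-by-step:
choose[4, 6, 0] @ H1
  branch[0] choose=4:
    choose[1, 5, 5] @ H1
      branch[0] choose=1:
        tell(219) @ H0 ⇒ log+=219
        H0 returns (5, (219))
        H1 returns [(5, (219))]
      branch[1] choose=5:
        tell(219) @ H0 ⇒ log+=219
        H0 returns (9, (219))
        H1 returns [(9, (219))]
      branch[2] choose=5:
        tell(219) @ H0 ⇒ log+=219
        H0 returns (9, (219))
        H1 returns [(9, (219))]
  branch[1] choose=6:
    choose[1, 5, 5] @ H1
      branch[0] choose=1:
        tell(219) @ H0 ⇒ log+=219
        H0 returns (7, (219))
        H1 returns [(7, (219))]
      branch[1] choose=5:
        tell(219) @ H0 ⇒ log+=219
        H0 returns (11, (219))
        H1 returns [(11, (219))]
      branch[2] choose=5:
        tell(219) @ H0 ⇒ log+=219
        H0 returns (11, (219))
        H1 returns [(11, (219))]
  branch[2] choose=0:
    choose[1, 5, 5] @ H1
      branch[0] choose=1:
        tell(219) @ H0 ⇒ log+=219
        H0 returns (1, (219))
        H1 returns [(1, (219))]
      branch[1] choose=5:
        tell(219) @ H0 ⇒ log+=219
        H0 returns (5, (219))
        H1 returns [(5, (219))]
      branch[2] choose=5:
        tell(219) @ H0 ⇒ log+=219
        H0 returns (5, (219))
        H1 returns [(5, (219))]
= [(5, (219)), (9, (219)), (9, (219)), (7, (219)), (11, (219)), (11, (219)), (1, (219)), (5, (219)), (5, (219))]

Answer: [(5, (219)), (9, (219)), (9, (219)), (7, (219)), (11, (219)), (11, (219)), (1, (219)), (5, (219)), (5, (219))]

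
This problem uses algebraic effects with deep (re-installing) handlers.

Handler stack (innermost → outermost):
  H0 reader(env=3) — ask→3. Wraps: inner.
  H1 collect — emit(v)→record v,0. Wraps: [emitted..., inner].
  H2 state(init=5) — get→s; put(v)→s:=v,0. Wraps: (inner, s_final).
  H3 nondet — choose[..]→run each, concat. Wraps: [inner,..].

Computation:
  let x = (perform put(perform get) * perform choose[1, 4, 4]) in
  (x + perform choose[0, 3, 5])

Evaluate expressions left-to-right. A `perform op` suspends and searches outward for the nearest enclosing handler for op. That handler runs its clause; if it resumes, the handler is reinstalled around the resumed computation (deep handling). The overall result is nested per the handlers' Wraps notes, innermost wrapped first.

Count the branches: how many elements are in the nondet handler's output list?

Step-by-step:
get @ H2 ⇒ 5
put(5) @ H2 ⇒ s:=5
choose[1, 4, 4] @ H3
  branch[0] choose=1:
    choose[0, 3, 5] @ H3
      branch[0] choose=0:
        H0 returns 0
        H1 returns [0]
        H2 returns ([0], 5)
        H3 returns [([0], 5)]
      branch[1] choose=3:
        H0 returns 3
        H1 returns [3]
        H2 returns ([3], 5)
        H3 returns [([3], 5)]
      branch[2] choose=5:
        H0 returns 5
        H1 returns [5]
        H2 returns ([5], 5)
        H3 returns [([5], 5)]
  branch[1] choose=4:
    choose[0, 3, 5] @ H3
      branch[0] choose=0:
        H0 returns 0
        H1 returns [0]
        H2 returns ([0], 5)
        H3 returns [([0], 5)]
      branch[1] choose=3:
        H0 returns 3
        H1 returns [3]
        H2 returns ([3], 5)
        H3 returns [([3], 5)]
      branch[2] choose=5:
        H0 returns 5
        H1 returns [5]
        H2 returns ([5], 5)
        H3 returns [([5], 5)]
  branch[2] choose=4:
    choose[0, 3, 5] @ H3
      branch[0] choose=0:
        H0 returns 0
        H1 returns [0]
        H2 returns ([0], 5)
        H3 returns [([0], 5)]
      branch[1] choose=3:
        H0 returns 3
        H1 returns [3]
        H2 returns ([3], 5)
        H3 returns [([3], 5)]
      branch[2] choose=5:
        H0 returns 5
        H1 returns [5]
        H2 returns ([5], 5)
        H3 returns [([5], 5)]
= [([0], 5), ([3], 5), ([5], 5), ([0], 5), ([3], 5), ([5], 5), ([0], 5), ([3], 5), ([5], 5)]

Answer: 9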